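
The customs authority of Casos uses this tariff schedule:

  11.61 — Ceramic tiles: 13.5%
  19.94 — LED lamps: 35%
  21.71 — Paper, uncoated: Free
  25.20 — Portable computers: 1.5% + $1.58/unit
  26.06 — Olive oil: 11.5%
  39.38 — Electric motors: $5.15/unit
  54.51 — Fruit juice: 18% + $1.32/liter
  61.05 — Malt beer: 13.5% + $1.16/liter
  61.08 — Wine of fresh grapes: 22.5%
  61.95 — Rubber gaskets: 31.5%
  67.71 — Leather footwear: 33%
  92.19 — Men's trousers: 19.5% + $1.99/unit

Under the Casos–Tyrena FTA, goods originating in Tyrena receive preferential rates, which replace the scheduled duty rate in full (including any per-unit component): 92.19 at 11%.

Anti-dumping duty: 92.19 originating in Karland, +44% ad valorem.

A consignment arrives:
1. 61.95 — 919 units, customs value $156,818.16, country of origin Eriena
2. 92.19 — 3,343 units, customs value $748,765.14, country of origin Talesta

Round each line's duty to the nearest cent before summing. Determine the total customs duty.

$202,059.49

Line 1 (61.95, Eriena, 919 units, $156,818.16):
Base rate for 61.95 is 31.5%.
Duty = $156,818.16 × 31.5% = $49,397.72.
Line 2 (92.19, Talesta, 3,343 units, $748,765.14):
Base rate for 92.19 is 19.5% + $1.99/unit.
92.19 has an FTA preferential rate, but origin Talesta is not Tyrena; base rate stands.
The additional-duty order on 92.19 targets Karland, not Talesta; it does not apply.
Duty = $748,765.14 × 19.5% + 3,343 × $1.99 = $152,661.77.
Total = $49,397.72 + $152,661.77 = $202,059.49.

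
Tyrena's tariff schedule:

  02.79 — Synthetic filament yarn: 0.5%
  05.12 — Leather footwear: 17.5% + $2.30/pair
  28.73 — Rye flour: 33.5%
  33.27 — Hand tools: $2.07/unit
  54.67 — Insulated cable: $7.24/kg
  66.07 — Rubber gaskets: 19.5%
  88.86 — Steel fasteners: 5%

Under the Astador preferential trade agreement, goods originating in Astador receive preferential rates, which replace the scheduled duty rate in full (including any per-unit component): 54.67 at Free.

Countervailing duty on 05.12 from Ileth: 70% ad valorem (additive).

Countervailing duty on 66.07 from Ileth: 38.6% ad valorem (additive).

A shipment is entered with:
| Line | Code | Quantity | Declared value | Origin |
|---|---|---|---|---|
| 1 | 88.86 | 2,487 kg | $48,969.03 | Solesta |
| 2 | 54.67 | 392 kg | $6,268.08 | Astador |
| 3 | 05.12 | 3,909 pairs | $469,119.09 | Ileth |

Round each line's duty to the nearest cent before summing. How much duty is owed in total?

$421,918.35

Line 1 (88.86, Solesta, 2,487 kg, $48,969.03):
Base rate for 88.86 is 5%.
Duty = $48,969.03 × 5% = $2,448.45.
Line 2 (54.67, Astador, 392 kg, $6,268.08):
Base rate for 54.67 is $7.24/kg.
Origin Astador qualifies under the Tyrena–Astador agreement and 54.67 is covered: preferential rate Free applies instead.
Duty = $6,268.08 × 0% = $0.00.
Line 3 (05.12, Ileth, 3,909 pairs, $469,119.09):
Base rate for 05.12 is 17.5% + $2.30/pair.
Additional duty on 05.12 from Ileth: +70%. Applied ad valorem rate: 17.5% + 70% = 87.5%.
Duty = $469,119.09 × 87.5% + 3,909 × $2.30 = $419,469.90.
Total = $2,448.45 + $0.00 + $419,469.90 = $421,918.35.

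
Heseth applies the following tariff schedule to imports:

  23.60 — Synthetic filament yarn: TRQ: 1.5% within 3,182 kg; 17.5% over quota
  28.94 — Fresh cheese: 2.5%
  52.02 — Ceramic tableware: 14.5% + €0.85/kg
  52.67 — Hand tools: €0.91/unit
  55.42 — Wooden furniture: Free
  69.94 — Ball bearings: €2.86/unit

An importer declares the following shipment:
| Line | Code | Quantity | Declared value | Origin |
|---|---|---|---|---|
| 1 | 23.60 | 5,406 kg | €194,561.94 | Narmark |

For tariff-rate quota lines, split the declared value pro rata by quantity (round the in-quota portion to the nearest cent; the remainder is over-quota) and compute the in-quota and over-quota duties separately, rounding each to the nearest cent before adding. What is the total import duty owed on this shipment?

€15,725.11

Line 1 (23.60, Narmark, 5,406 kg, €194,561.94):
Code 23.60 is under a tariff-rate quota (threshold 3,182 kg). In-quota: 3,182 kg at 1.5%; over-quota: 2,224 kg at 17.5%.
Pro-rata value split: in-quota = €194,561.94 × 3,182/5,406 = €114,520.18; over-quota = €194,561.94 − €114,520.18 = €80,041.76.
In-quota duty = €114,520.18 × 1.5% = €1,717.80. Over-quota duty = €80,041.76 × 17.5% = €14,007.31.
Line duty = €1,717.80 + €14,007.31 = €15,725.11.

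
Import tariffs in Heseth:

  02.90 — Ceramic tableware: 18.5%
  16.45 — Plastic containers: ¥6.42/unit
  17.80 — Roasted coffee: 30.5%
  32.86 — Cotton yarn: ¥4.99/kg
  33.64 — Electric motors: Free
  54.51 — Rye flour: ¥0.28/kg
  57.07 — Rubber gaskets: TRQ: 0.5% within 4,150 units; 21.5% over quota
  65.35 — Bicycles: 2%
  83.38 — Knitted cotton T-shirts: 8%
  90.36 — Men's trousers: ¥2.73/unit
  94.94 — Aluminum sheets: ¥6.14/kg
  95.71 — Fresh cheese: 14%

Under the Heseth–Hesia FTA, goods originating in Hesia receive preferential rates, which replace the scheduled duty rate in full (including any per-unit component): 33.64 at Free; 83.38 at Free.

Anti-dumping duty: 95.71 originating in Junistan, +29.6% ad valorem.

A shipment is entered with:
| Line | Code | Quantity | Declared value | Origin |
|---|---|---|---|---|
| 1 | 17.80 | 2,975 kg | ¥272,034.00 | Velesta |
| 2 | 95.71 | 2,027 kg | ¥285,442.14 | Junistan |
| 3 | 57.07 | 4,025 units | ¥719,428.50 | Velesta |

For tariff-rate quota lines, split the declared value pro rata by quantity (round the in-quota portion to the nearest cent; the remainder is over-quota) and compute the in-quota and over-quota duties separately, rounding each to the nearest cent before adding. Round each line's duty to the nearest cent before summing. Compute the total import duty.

Line 1 (17.80, Velesta, 2,975 kg, ¥272,034.00):
Base rate for 17.80 is 30.5%.
Duty = ¥272,034.00 × 30.5% = ¥82,970.37.
Line 2 (95.71, Junistan, 2,027 kg, ¥285,442.14):
Base rate for 95.71 is 14%.
Additional duty on 95.71 from Junistan: +29.6%. Applied ad valorem rate: 14% + 29.6% = 43.6%.
Duty = ¥285,442.14 × 43.6% = ¥124,452.77.
Line 3 (57.07, Velesta, 4,025 units, ¥719,428.50):
Code 57.07 is under a tariff-rate quota (threshold 4,150 units). Quantity 4,025 units is within the quota, so the in-quota rate 0.5% applies to the full value.
Duty = ¥719,428.50 × 0.5% = ¥3,597.14.
Total = ¥82,970.37 + ¥124,452.77 + ¥3,597.14 = ¥211,020.28.

¥211,020.28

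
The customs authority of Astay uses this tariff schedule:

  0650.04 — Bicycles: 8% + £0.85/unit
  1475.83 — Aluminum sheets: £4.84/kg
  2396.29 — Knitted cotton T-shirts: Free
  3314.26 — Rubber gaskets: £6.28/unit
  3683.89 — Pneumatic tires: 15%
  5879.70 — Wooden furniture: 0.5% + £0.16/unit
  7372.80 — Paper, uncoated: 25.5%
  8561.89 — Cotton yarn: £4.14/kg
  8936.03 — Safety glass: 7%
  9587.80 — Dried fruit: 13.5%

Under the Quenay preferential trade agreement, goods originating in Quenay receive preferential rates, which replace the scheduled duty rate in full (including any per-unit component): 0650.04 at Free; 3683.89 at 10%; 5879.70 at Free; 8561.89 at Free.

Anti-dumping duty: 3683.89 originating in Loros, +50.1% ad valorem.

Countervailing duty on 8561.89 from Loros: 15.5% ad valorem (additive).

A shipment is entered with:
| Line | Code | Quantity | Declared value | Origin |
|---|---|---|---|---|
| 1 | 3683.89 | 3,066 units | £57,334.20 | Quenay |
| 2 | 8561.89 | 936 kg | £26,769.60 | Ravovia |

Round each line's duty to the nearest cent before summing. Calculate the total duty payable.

£9,608.46

Line 1 (3683.89, Quenay, 3,066 units, £57,334.20):
Base rate for 3683.89 is 15%.
Origin Quenay qualifies under the Astay–Quenay agreement and 3683.89 is covered: preferential rate 10% applies instead.
The additional-duty order on 3683.89 targets Loros, not Quenay; it does not apply.
Duty = £57,334.20 × 10% = £5,733.42.
Line 2 (8561.89, Ravovia, 936 kg, £26,769.60):
Base rate for 8561.89 is £4.14/kg.
8561.89 has an FTA preferential rate, but origin Ravovia is not Quenay; base rate stands.
The additional-duty order on 8561.89 targets Loros, not Ravovia; it does not apply.
Duty = 936 × £4.14 = £3,875.04.
Total = £5,733.42 + £3,875.04 = £9,608.46.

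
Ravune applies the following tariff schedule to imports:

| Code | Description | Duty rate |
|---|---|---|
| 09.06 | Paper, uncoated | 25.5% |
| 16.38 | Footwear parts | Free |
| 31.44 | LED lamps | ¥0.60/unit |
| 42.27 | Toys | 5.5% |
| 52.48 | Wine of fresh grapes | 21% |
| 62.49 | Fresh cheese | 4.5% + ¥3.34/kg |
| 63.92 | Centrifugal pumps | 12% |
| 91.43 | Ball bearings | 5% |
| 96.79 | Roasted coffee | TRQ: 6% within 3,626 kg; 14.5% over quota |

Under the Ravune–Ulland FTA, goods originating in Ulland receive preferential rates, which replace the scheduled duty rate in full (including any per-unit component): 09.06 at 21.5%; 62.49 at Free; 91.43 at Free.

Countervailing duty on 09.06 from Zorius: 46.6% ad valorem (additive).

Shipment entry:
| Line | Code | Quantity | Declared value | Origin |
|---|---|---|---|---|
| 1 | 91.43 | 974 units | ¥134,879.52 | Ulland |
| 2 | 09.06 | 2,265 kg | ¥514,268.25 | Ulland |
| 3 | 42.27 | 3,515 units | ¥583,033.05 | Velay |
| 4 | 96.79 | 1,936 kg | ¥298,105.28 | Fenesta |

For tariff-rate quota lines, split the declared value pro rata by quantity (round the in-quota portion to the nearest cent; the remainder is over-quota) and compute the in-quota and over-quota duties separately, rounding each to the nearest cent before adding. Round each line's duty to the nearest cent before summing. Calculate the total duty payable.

¥160,520.81

Line 1 (91.43, Ulland, 974 units, ¥134,879.52):
Base rate for 91.43 is 5%.
Origin Ulland qualifies under the Ravune–Ulland agreement and 91.43 is covered: preferential rate Free applies instead.
Duty = ¥134,879.52 × 0% = ¥0.00.
Line 2 (09.06, Ulland, 2,265 kg, ¥514,268.25):
Base rate for 09.06 is 25.5%.
Origin Ulland qualifies under the Ravune–Ulland agreement and 09.06 is covered: preferential rate 21.5% applies instead.
The additional-duty order on 09.06 targets Zorius, not Ulland; it does not apply.
Duty = ¥514,268.25 × 21.5% = ¥110,567.67.
Line 3 (42.27, Velay, 3,515 units, ¥583,033.05):
Base rate for 42.27 is 5.5%.
Duty = ¥583,033.05 × 5.5% = ¥32,066.82.
Line 4 (96.79, Fenesta, 1,936 kg, ¥298,105.28):
Code 96.79 is under a tariff-rate quota (threshold 3,626 kg). Quantity 1,936 kg is within the quota, so the in-quota rate 6% applies to the full value.
Duty = ¥298,105.28 × 6% = ¥17,886.32.
Total = ¥0.00 + ¥110,567.67 + ¥32,066.82 + ¥17,886.32 = ¥160,520.81.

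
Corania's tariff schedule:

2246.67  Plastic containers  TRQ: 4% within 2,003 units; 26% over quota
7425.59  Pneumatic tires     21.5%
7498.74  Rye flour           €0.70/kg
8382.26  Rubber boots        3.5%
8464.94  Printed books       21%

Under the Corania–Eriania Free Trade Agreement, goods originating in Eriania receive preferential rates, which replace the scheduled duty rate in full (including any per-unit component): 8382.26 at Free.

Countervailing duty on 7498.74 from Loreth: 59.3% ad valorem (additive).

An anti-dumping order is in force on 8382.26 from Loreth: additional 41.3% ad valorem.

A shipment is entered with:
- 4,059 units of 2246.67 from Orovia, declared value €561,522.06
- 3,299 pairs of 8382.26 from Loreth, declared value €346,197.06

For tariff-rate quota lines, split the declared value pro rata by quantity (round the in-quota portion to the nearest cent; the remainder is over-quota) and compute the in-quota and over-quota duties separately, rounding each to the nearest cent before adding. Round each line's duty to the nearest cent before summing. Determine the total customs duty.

€240,131.11

Line 1 (2246.67, Orovia, 4,059 units, €561,522.06):
Code 2246.67 is under a tariff-rate quota (threshold 2,003 units). In-quota: 2,003 units at 4%; over-quota: 2,056 units at 26%.
Pro-rata value split: in-quota = €561,522.06 × 2,003/4,059 = €277,095.02; over-quota = €561,522.06 − €277,095.02 = €284,427.04.
In-quota duty = €277,095.02 × 4% = €11,083.80. Over-quota duty = €284,427.04 × 26% = €73,951.03.
Line duty = €11,083.80 + €73,951.03 = €85,034.83.
Line 2 (8382.26, Loreth, 3,299 pairs, €346,197.06):
Base rate for 8382.26 is 3.5%.
8382.26 has an FTA preferential rate, but origin Loreth is not Eriania; base rate stands.
Additional duty on 8382.26 from Loreth: +41.3%. Applied ad valorem rate: 3.5% + 41.3% = 44.8%.
Duty = €346,197.06 × 44.8% = €155,096.28.
Total = €85,034.83 + €155,096.28 = €240,131.11.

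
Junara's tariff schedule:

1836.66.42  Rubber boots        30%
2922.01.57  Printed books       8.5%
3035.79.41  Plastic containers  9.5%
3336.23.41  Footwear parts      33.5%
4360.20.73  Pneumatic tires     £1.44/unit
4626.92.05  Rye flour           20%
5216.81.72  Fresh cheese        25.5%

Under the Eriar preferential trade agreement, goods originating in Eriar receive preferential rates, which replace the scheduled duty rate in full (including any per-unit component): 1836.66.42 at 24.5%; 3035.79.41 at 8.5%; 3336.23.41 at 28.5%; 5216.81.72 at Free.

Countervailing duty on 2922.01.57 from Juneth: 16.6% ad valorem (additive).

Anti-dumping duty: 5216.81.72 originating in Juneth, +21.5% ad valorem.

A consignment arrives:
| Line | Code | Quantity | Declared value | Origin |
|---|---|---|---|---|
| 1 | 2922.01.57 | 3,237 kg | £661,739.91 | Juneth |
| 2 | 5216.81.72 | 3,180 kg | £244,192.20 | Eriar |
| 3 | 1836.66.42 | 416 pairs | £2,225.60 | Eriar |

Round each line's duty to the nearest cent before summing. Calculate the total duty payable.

Line 1 (2922.01.57, Juneth, 3,237 kg, £661,739.91):
Base rate for 2922.01.57 is 8.5%.
Additional duty on 2922.01.57 from Juneth: +16.6%. Applied ad valorem rate: 8.5% + 16.6% = 25.1%.
Duty = £661,739.91 × 25.1% = £166,096.72.
Line 2 (5216.81.72, Eriar, 3,180 kg, £244,192.20):
Base rate for 5216.81.72 is 25.5%.
Origin Eriar qualifies under the Junara–Eriar agreement and 5216.81.72 is covered: preferential rate Free applies instead.
The additional-duty order on 5216.81.72 targets Juneth, not Eriar; it does not apply.
Duty = £244,192.20 × 0% = £0.00.
Line 3 (1836.66.42, Eriar, 416 pairs, £2,225.60):
Base rate for 1836.66.42 is 30%.
Origin Eriar qualifies under the Junara–Eriar agreement and 1836.66.42 is covered: preferential rate 24.5% applies instead.
Duty = £2,225.60 × 24.5% = £545.27.
Total = £166,096.72 + £0.00 + £545.27 = £166,641.99.

£166,641.99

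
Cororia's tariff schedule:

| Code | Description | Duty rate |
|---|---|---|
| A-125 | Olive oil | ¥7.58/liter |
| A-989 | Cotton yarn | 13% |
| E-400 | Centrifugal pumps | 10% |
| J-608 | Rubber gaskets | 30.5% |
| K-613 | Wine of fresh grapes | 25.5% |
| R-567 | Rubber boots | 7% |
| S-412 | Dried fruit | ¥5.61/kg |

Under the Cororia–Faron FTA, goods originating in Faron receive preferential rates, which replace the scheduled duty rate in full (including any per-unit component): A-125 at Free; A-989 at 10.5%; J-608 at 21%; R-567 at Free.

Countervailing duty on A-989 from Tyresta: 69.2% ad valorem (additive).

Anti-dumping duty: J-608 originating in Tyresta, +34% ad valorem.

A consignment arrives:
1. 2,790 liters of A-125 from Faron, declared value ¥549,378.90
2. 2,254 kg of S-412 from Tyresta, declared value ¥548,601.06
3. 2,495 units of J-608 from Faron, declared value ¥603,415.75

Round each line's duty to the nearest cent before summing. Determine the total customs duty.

¥139,362.25

Line 1 (A-125, Faron, 2,790 liters, ¥549,378.90):
Base rate for A-125 is ¥7.58/liter.
Origin Faron qualifies under the Cororia–Faron agreement and A-125 is covered: preferential rate Free applies instead.
Duty = ¥549,378.90 × 0% = ¥0.00.
Line 2 (S-412, Tyresta, 2,254 kg, ¥548,601.06):
Base rate for S-412 is ¥5.61/kg.
Duty = 2,254 × ¥5.61 = ¥12,644.94.
Line 3 (J-608, Faron, 2,495 units, ¥603,415.75):
Base rate for J-608 is 30.5%.
Origin Faron qualifies under the Cororia–Faron agreement and J-608 is covered: preferential rate 21% applies instead.
The additional-duty order on J-608 targets Tyresta, not Faron; it does not apply.
Duty = ¥603,415.75 × 21% = ¥126,717.31.
Total = ¥0.00 + ¥12,644.94 + ¥126,717.31 = ¥139,362.25.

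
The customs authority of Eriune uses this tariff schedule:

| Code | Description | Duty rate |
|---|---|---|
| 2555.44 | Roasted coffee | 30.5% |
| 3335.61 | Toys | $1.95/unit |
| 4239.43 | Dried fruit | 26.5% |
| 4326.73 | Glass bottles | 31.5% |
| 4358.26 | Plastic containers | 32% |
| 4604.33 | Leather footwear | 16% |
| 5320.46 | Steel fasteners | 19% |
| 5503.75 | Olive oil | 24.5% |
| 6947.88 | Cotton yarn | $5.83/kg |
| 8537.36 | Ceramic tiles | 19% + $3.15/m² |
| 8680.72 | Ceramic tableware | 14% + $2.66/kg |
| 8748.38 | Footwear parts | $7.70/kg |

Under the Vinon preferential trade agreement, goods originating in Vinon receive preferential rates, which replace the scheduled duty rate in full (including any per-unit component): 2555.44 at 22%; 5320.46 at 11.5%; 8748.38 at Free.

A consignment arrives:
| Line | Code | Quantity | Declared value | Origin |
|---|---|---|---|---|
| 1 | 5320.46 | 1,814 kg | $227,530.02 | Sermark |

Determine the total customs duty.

Line 1 (5320.46, Sermark, 1,814 kg, $227,530.02):
Base rate for 5320.46 is 19%.
5320.46 has an FTA preferential rate, but origin Sermark is not Vinon; base rate stands.
Duty = $227,530.02 × 19% = $43,230.70.

$43,230.70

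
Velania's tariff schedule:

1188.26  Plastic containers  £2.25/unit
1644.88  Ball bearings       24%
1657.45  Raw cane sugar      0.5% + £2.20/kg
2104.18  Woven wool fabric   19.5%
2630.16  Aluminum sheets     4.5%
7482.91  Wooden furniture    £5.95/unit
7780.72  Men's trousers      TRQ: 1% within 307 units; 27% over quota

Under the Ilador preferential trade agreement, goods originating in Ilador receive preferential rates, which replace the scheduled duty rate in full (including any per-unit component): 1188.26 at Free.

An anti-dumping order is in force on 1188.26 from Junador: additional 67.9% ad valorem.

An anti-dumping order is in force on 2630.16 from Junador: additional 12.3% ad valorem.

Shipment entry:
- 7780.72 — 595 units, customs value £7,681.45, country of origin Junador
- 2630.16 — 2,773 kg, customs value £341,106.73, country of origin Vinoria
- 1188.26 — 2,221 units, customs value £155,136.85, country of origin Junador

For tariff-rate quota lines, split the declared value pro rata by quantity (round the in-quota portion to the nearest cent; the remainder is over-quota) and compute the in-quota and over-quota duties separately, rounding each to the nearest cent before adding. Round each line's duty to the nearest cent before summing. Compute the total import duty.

£126,728.48

Line 1 (7780.72, Junador, 595 units, £7,681.45):
Code 7780.72 is under a tariff-rate quota (threshold 307 units). In-quota: 307 units at 1%; over-quota: 288 units at 27%.
Pro-rata value split: in-quota = £7,681.45 × 307/595 = £3,963.37; over-quota = £7,681.45 − £3,963.37 = £3,718.08.
In-quota duty = £3,963.37 × 1% = £39.63. Over-quota duty = £3,718.08 × 27% = £1,003.88.
Line duty = £39.63 + £1,003.88 = £1,043.51.
Line 2 (2630.16, Vinoria, 2,773 kg, £341,106.73):
Base rate for 2630.16 is 4.5%.
The additional-duty order on 2630.16 targets Junador, not Vinoria; it does not apply.
Duty = £341,106.73 × 4.5% = £15,349.80.
Line 3 (1188.26, Junador, 2,221 units, £155,136.85):
Base rate for 1188.26 is £2.25/unit.
1188.26 has an FTA preferential rate, but origin Junador is not Ilador; base rate stands.
Additional duty on 1188.26 from Junador: +67.9% ad valorem. Applied ad valorem rate = 67.9%.
Duty = £155,136.85 × 67.9% + 2,221 × £2.25 = £110,335.17.
Total = £1,043.51 + £15,349.80 + £110,335.17 = £126,728.48.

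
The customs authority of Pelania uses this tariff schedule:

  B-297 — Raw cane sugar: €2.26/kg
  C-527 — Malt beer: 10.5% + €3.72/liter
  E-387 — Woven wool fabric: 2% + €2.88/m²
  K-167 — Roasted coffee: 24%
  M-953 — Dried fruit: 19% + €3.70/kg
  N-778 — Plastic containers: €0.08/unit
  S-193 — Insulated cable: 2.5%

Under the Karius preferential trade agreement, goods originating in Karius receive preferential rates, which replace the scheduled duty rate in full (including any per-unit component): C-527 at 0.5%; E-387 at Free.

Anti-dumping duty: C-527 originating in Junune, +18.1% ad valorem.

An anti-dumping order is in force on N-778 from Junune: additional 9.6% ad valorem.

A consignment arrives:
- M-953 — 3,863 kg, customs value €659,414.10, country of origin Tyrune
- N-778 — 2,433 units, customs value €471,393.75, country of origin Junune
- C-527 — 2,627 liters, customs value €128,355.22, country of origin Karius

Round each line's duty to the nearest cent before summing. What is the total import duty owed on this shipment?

€185,672.00

Line 1 (M-953, Tyrune, 3,863 kg, €659,414.10):
Base rate for M-953 is 19% + €3.70/kg.
Duty = €659,414.10 × 19% + 3,863 × €3.70 = €139,581.78.
Line 2 (N-778, Junune, 2,433 units, €471,393.75):
Base rate for N-778 is €0.08/unit.
Additional duty on N-778 from Junune: +9.6% ad valorem. Applied ad valorem rate = 9.6%.
Duty = €471,393.75 × 9.6% + 2,433 × €0.08 = €45,448.44.
Line 3 (C-527, Karius, 2,627 liters, €128,355.22):
Base rate for C-527 is 10.5% + €3.72/liter.
Origin Karius qualifies under the Pelania–Karius agreement and C-527 is covered: preferential rate 0.5% applies instead.
The additional-duty order on C-527 targets Junune, not Karius; it does not apply.
Duty = €128,355.22 × 0.5% = €641.78.
Total = €139,581.78 + €45,448.44 + €641.78 = €185,672.00.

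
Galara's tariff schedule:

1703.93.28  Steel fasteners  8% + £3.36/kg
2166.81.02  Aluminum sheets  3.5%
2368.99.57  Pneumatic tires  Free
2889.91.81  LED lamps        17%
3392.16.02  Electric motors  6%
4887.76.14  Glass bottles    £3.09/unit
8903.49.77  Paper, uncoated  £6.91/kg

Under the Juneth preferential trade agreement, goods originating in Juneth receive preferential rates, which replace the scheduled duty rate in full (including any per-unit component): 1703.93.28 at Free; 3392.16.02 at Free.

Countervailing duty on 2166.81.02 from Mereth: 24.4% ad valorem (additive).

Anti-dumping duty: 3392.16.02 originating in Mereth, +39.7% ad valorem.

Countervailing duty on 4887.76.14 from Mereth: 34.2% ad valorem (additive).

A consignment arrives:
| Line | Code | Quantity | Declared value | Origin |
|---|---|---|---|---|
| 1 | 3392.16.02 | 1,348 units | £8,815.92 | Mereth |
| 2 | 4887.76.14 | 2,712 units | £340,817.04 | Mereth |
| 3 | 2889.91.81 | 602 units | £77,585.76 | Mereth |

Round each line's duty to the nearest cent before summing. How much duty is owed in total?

Line 1 (3392.16.02, Mereth, 1,348 units, £8,815.92):
Base rate for 3392.16.02 is 6%.
3392.16.02 has an FTA preferential rate, but origin Mereth is not Juneth; base rate stands.
Additional duty on 3392.16.02 from Mereth: +39.7%. Applied ad valorem rate: 6% + 39.7% = 45.7%.
Duty = £8,815.92 × 45.7% = £4,028.88.
Line 2 (4887.76.14, Mereth, 2,712 units, £340,817.04):
Base rate for 4887.76.14 is £3.09/unit.
Additional duty on 4887.76.14 from Mereth: +34.2% ad valorem. Applied ad valorem rate = 34.2%.
Duty = £340,817.04 × 34.2% + 2,712 × £3.09 = £124,939.51.
Line 3 (2889.91.81, Mereth, 602 units, £77,585.76):
Base rate for 2889.91.81 is 17%.
Duty = £77,585.76 × 17% = £13,189.58.
Total = £4,028.88 + £124,939.51 + £13,189.58 = £142,157.97.

£142,157.97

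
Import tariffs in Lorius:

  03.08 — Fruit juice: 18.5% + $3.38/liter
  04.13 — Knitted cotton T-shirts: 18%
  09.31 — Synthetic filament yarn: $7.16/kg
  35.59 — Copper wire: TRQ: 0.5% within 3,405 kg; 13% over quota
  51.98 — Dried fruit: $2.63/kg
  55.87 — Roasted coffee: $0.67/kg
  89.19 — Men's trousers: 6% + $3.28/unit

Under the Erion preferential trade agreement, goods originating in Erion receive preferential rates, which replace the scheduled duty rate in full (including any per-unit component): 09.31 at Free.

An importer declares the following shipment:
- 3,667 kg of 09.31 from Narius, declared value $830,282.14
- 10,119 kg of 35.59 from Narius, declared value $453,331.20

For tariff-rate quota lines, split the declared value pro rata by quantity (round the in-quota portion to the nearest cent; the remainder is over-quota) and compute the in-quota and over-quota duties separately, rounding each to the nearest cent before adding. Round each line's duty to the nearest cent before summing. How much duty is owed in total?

Line 1 (09.31, Narius, 3,667 kg, $830,282.14):
Base rate for 09.31 is $7.16/kg.
09.31 has an FTA preferential rate, but origin Narius is not Erion; base rate stands.
Duty = 3,667 × $7.16 = $26,255.72.
Line 2 (35.59, Narius, 10,119 kg, $453,331.20):
Code 35.59 is under a tariff-rate quota (threshold 3,405 kg). In-quota: 3,405 kg at 0.5%; over-quota: 6,714 kg at 13%.
Pro-rata value split: in-quota = $453,331.20 × 3,405/10,119 = $152,544.00; over-quota = $453,331.20 − $152,544.00 = $300,787.20.
In-quota duty = $152,544.00 × 0.5% = $762.72. Over-quota duty = $300,787.20 × 13% = $39,102.34.
Line duty = $762.72 + $39,102.34 = $39,865.06.
Total = $26,255.72 + $39,865.06 = $66,120.78.

$66,120.78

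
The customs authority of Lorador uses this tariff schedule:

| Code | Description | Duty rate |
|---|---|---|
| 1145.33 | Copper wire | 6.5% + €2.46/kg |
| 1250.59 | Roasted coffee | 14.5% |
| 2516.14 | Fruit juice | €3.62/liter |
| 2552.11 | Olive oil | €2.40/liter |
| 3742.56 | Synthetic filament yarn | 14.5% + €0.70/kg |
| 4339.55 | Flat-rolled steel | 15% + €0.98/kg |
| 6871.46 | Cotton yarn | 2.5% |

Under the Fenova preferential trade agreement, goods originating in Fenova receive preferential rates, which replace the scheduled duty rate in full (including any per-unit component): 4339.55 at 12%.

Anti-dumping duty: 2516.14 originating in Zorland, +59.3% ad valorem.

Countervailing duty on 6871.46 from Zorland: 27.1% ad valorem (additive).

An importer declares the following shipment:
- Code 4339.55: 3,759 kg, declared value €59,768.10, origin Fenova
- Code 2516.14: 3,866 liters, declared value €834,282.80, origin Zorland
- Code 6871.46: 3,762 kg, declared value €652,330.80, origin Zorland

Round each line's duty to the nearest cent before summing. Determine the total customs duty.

Line 1 (4339.55, Fenova, 3,759 kg, €59,768.10):
Base rate for 4339.55 is 15% + €0.98/kg.
Origin Fenova qualifies under the Lorador–Fenova agreement and 4339.55 is covered: preferential rate 12% applies instead.
Duty = €59,768.10 × 12% = €7,172.17.
Line 2 (2516.14, Zorland, 3,866 liters, €834,282.80):
Base rate for 2516.14 is €3.62/liter.
Additional duty on 2516.14 from Zorland: +59.3% ad valorem. Applied ad valorem rate = 59.3%.
Duty = €834,282.80 × 59.3% + 3,866 × €3.62 = €508,724.62.
Line 3 (6871.46, Zorland, 3,762 kg, €652,330.80):
Base rate for 6871.46 is 2.5%.
Additional duty on 6871.46 from Zorland: +27.1%. Applied ad valorem rate: 2.5% + 27.1% = 29.6%.
Duty = €652,330.80 × 29.6% = €193,089.92.
Total = €7,172.17 + €508,724.62 + €193,089.92 = €708,986.71.

€708,986.71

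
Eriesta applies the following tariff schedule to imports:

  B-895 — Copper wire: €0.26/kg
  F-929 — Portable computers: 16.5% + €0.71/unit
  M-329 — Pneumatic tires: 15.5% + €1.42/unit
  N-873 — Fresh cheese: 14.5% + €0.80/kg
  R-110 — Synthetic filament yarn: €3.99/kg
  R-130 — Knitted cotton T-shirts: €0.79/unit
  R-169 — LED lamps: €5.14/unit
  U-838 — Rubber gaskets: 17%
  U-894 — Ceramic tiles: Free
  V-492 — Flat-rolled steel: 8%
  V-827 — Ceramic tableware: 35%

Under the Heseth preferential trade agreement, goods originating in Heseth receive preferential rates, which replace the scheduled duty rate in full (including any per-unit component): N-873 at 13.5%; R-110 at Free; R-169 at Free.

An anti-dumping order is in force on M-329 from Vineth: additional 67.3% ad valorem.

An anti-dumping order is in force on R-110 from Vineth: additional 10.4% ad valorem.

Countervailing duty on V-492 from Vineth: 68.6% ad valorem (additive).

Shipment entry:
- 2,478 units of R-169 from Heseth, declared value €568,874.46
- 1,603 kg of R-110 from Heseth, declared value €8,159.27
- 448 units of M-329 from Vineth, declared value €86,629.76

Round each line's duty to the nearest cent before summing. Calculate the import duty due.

€72,365.60

Line 1 (R-169, Heseth, 2,478 units, €568,874.46):
Base rate for R-169 is €5.14/unit.
Origin Heseth qualifies under the Eriesta–Heseth agreement and R-169 is covered: preferential rate Free applies instead.
Duty = €568,874.46 × 0% = €0.00.
Line 2 (R-110, Heseth, 1,603 kg, €8,159.27):
Base rate for R-110 is €3.99/kg.
Origin Heseth qualifies under the Eriesta–Heseth agreement and R-110 is covered: preferential rate Free applies instead.
The additional-duty order on R-110 targets Vineth, not Heseth; it does not apply.
Duty = €8,159.27 × 0% = €0.00.
Line 3 (M-329, Vineth, 448 units, €86,629.76):
Base rate for M-329 is 15.5% + €1.42/unit.
Additional duty on M-329 from Vineth: +67.3%. Applied ad valorem rate: 15.5% + 67.3% = 82.8%.
Duty = €86,629.76 × 82.8% + 448 × €1.42 = €72,365.60.
Total = €0.00 + €0.00 + €72,365.60 = €72,365.60.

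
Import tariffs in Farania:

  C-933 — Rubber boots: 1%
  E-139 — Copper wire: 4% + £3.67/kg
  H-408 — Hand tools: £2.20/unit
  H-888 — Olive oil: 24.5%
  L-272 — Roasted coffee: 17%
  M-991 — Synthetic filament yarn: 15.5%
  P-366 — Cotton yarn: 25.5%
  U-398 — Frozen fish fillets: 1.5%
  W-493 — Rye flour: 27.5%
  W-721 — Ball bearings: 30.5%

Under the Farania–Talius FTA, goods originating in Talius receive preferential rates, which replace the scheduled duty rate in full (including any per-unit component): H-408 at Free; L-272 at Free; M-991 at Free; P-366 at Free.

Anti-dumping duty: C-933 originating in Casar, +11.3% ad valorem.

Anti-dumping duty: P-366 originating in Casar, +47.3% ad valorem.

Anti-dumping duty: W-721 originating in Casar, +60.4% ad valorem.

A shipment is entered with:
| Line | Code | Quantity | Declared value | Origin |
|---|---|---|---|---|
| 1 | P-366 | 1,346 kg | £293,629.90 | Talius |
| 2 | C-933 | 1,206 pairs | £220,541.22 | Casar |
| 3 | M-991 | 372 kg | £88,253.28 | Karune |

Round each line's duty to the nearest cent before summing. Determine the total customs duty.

Line 1 (P-366, Talius, 1,346 kg, £293,629.90):
Base rate for P-366 is 25.5%.
Origin Talius qualifies under the Farania–Talius agreement and P-366 is covered: preferential rate Free applies instead.
The additional-duty order on P-366 targets Casar, not Talius; it does not apply.
Duty = £293,629.90 × 0% = £0.00.
Line 2 (C-933, Casar, 1,206 pairs, £220,541.22):
Base rate for C-933 is 1%.
Additional duty on C-933 from Casar: +11.3%. Applied ad valorem rate: 1% + 11.3% = 12.3%.
Duty = £220,541.22 × 12.3% = £27,126.57.
Line 3 (M-991, Karune, 372 kg, £88,253.28):
Base rate for M-991 is 15.5%.
M-991 has an FTA preferential rate, but origin Karune is not Talius; base rate stands.
Duty = £88,253.28 × 15.5% = £13,679.26.
Total = £0.00 + £27,126.57 + £13,679.26 = £40,805.83.

£40,805.83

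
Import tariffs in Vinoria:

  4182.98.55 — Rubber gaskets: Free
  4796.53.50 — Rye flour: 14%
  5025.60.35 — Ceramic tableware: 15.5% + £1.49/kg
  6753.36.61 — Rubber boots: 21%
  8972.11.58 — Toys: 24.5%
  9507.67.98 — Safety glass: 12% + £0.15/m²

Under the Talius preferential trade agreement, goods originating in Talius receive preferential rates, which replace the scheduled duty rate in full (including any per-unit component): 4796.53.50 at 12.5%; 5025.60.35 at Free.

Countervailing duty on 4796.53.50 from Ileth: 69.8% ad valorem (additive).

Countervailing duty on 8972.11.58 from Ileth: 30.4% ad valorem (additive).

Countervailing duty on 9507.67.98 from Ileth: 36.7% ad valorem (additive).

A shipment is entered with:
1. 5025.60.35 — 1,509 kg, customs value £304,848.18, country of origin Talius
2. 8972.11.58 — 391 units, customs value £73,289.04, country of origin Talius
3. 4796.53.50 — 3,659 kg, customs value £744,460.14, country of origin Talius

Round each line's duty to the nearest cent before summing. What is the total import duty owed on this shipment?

Line 1 (5025.60.35, Talius, 1,509 kg, £304,848.18):
Base rate for 5025.60.35 is 15.5% + £1.49/kg.
Origin Talius qualifies under the Vinoria–Talius agreement and 5025.60.35 is covered: preferential rate Free applies instead.
Duty = £304,848.18 × 0% = £0.00.
Line 2 (8972.11.58, Talius, 391 units, £73,289.04):
Base rate for 8972.11.58 is 24.5%.
Origin Talius is the FTA partner but 8972.11.58 is not on the preference list; base rate stands.
The additional-duty order on 8972.11.58 targets Ileth, not Talius; it does not apply.
Duty = £73,289.04 × 24.5% = £17,955.81.
Line 3 (4796.53.50, Talius, 3,659 kg, £744,460.14):
Base rate for 4796.53.50 is 14%.
Origin Talius qualifies under the Vinoria–Talius agreement and 4796.53.50 is covered: preferential rate 12.5% applies instead.
The additional-duty order on 4796.53.50 targets Ileth, not Talius; it does not apply.
Duty = £744,460.14 × 12.5% = £93,057.52.
Total = £0.00 + £17,955.81 + £93,057.52 = £111,013.33.

£111,013.33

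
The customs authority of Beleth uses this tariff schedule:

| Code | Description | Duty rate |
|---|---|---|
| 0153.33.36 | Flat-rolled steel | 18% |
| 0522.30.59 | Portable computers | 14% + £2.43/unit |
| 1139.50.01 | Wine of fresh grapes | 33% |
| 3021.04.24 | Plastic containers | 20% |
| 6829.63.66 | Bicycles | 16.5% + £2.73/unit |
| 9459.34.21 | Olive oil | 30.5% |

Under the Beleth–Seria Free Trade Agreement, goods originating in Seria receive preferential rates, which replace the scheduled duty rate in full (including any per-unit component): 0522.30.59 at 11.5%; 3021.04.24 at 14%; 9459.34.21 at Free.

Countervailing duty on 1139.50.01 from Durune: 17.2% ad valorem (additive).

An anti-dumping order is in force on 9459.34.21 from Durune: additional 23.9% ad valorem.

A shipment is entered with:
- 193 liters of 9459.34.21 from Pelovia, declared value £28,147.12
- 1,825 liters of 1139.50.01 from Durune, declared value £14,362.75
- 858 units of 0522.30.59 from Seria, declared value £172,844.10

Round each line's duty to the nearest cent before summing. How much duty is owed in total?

Line 1 (9459.34.21, Pelovia, 193 liters, £28,147.12):
Base rate for 9459.34.21 is 30.5%.
9459.34.21 has an FTA preferential rate, but origin Pelovia is not Seria; base rate stands.
The additional-duty order on 9459.34.21 targets Durune, not Pelovia; it does not apply.
Duty = £28,147.12 × 30.5% = £8,584.87.
Line 2 (1139.50.01, Durune, 1,825 liters, £14,362.75):
Base rate for 1139.50.01 is 33%.
Additional duty on 1139.50.01 from Durune: +17.2%. Applied ad valorem rate: 33% + 17.2% = 50.2%.
Duty = £14,362.75 × 50.2% = £7,210.10.
Line 3 (0522.30.59, Seria, 858 units, £172,844.10):
Base rate for 0522.30.59 is 14% + £2.43/unit.
Origin Seria qualifies under the Beleth–Seria agreement and 0522.30.59 is covered: preferential rate 11.5% applies instead.
Duty = £172,844.10 × 11.5% = £19,877.07.
Total = £8,584.87 + £7,210.10 + £19,877.07 = £35,672.04.

£35,672.04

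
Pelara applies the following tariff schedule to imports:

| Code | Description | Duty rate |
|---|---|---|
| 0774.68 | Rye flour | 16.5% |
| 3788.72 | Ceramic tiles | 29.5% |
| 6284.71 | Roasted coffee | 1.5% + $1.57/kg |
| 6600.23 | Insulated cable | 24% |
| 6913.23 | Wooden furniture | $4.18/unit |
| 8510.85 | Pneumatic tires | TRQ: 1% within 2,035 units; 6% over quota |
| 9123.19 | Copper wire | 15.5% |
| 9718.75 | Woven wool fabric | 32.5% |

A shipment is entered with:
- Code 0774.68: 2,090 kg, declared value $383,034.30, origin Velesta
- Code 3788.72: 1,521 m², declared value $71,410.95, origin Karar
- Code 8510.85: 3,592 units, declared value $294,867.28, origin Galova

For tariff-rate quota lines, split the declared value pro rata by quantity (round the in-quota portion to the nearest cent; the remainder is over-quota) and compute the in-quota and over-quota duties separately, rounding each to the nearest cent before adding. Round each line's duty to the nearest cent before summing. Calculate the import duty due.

$93,606.27

Line 1 (0774.68, Velesta, 2,090 kg, $383,034.30):
Base rate for 0774.68 is 16.5%.
Duty = $383,034.30 × 16.5% = $63,200.66.
Line 2 (3788.72, Karar, 1,521 m², $71,410.95):
Base rate for 3788.72 is 29.5%.
Duty = $71,410.95 × 29.5% = $21,066.23.
Line 3 (8510.85, Galova, 3,592 units, $294,867.28):
Code 8510.85 is under a tariff-rate quota (threshold 2,035 units). In-quota: 2,035 units at 1%; over-quota: 1,557 units at 6%.
Pro-rata value split: in-quota = $294,867.28 × 2,035/3,592 = $167,053.15; over-quota = $294,867.28 − $167,053.15 = $127,814.13.
In-quota duty = $167,053.15 × 1% = $1,670.53. Over-quota duty = $127,814.13 × 6% = $7,668.85.
Line duty = $1,670.53 + $7,668.85 = $9,339.38.
Total = $63,200.66 + $21,066.23 + $9,339.38 = $93,606.27.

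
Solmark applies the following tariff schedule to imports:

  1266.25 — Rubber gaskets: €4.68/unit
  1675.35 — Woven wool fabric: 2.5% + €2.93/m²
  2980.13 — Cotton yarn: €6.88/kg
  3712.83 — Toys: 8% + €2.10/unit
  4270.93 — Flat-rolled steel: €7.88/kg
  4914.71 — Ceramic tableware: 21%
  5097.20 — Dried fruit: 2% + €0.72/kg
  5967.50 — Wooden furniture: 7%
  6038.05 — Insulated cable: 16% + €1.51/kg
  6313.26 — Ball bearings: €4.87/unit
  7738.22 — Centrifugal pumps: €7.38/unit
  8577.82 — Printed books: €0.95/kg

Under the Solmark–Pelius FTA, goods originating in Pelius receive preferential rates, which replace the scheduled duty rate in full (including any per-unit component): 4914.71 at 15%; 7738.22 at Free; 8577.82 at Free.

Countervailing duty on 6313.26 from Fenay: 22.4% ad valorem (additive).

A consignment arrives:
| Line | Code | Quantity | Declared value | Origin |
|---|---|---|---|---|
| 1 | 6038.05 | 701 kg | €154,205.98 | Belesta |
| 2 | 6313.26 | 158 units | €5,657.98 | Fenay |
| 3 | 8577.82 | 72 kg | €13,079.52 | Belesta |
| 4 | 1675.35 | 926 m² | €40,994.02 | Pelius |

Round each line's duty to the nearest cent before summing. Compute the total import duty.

Line 1 (6038.05, Belesta, 701 kg, €154,205.98):
Base rate for 6038.05 is 16% + €1.51/kg.
Duty = €154,205.98 × 16% + 701 × €1.51 = €25,731.47.
Line 2 (6313.26, Fenay, 158 units, €5,657.98):
Base rate for 6313.26 is €4.87/unit.
Additional duty on 6313.26 from Fenay: +22.4% ad valorem. Applied ad valorem rate = 22.4%.
Duty = €5,657.98 × 22.4% + 158 × €4.87 = €2,036.85.
Line 3 (8577.82, Belesta, 72 kg, €13,079.52):
Base rate for 8577.82 is €0.95/kg.
8577.82 has an FTA preferential rate, but origin Belesta is not Pelius; base rate stands.
Duty = 72 × €0.95 = €68.40.
Line 4 (1675.35, Pelius, 926 m², €40,994.02):
Base rate for 1675.35 is 2.5% + €2.93/m².
Origin Pelius is the FTA partner but 1675.35 is not on the preference list; base rate stands.
Duty = €40,994.02 × 2.5% + 926 × €2.93 = €3,738.03.
Total = €25,731.47 + €2,036.85 + €68.40 + €3,738.03 = €31,574.75.

€31,574.75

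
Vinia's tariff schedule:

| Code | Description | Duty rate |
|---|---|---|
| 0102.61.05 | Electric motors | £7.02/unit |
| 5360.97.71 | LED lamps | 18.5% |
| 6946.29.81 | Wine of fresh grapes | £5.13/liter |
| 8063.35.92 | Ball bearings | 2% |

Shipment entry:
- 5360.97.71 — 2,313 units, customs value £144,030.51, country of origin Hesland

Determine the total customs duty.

£26,645.64

Line 1 (5360.97.71, Hesland, 2,313 units, £144,030.51):
Base rate for 5360.97.71 is 18.5%.
Duty = £144,030.51 × 18.5% = £26,645.64.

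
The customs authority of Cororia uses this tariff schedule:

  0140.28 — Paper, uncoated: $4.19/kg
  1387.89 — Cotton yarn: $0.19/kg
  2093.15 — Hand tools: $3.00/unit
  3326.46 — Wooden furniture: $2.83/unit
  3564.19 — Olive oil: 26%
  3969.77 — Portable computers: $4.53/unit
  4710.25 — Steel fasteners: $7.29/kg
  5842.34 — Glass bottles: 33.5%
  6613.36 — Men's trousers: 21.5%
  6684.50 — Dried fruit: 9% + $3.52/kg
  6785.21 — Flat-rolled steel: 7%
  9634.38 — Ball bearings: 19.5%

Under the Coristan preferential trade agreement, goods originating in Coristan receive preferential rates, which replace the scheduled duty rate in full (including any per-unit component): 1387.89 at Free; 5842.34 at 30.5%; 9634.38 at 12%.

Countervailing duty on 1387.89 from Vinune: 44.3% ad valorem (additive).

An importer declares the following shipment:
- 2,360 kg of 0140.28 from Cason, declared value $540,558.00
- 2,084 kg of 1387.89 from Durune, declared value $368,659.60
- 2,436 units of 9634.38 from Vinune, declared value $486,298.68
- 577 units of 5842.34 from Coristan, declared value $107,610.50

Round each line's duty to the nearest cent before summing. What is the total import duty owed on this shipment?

Line 1 (0140.28, Cason, 2,360 kg, $540,558.00):
Base rate for 0140.28 is $4.19/kg.
Duty = 2,360 × $4.19 = $9,888.40.
Line 2 (1387.89, Durune, 2,084 kg, $368,659.60):
Base rate for 1387.89 is $0.19/kg.
1387.89 has an FTA preferential rate, but origin Durune is not Coristan; base rate stands.
The additional-duty order on 1387.89 targets Vinune, not Durune; it does not apply.
Duty = 2,084 × $0.19 = $395.96.
Line 3 (9634.38, Vinune, 2,436 units, $486,298.68):
Base rate for 9634.38 is 19.5%.
9634.38 has an FTA preferential rate, but origin Vinune is not Coristan; base rate stands.
Duty = $486,298.68 × 19.5% = $94,828.24.
Line 4 (5842.34, Coristan, 577 units, $107,610.50):
Base rate for 5842.34 is 33.5%.
Origin Coristan qualifies under the Cororia–Coristan agreement and 5842.34 is covered: preferential rate 30.5% applies instead.
Duty = $107,610.50 × 30.5% = $32,821.20.
Total = $9,888.40 + $395.96 + $94,828.24 + $32,821.20 = $137,933.80.

$137,933.80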